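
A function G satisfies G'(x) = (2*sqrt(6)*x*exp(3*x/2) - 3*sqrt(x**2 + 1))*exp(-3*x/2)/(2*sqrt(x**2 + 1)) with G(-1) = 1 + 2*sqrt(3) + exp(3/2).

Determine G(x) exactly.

G(x) = (sqrt(6)*sqrt(x**2 + 1)*exp(3*x/2) + exp(3*x/2) + 1)*exp(-3*x/2)

Check a candidate G(x) by differentiating: d/dx[G] must match the given G'(x).
A general antiderivative is 2*sqrt(3*x**2/2 + 3/2) + exp(-3*x/2) + C.
The condition gives C = 1 + 2*sqrt(3) + exp(3/2) - (2*sqrt(3) + exp(3/2)) = 1.
So G(x) = (sqrt(6)*sqrt(x**2 + 1)*exp(3*x/2) + exp(3*x/2) + 1)*exp(-3*x/2).
Check: d/dx[(sqrt(6)*sqrt(x**2 + 1)*exp(3*x/2) + exp(3*x/2) + 1)*exp(-3*x/2)] = (2*sqrt(6)*x*exp(3*x/2) - 3*sqrt(x**2 + 1))*exp(-3*x/2)/(2*sqrt(x**2 + 1)) = G'(x).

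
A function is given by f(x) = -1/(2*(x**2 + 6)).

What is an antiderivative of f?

A first test for any F(x): its x-derivative must equal f(x) identically.
Check: d/dx[-sqrt(6)*atan(sqrt(6)*x/6)/12] = -1/(2*x**2 + 12), which equals f(x).

An antiderivative is F(x) = -sqrt(6)*atan(sqrt(6)*x/6)/12.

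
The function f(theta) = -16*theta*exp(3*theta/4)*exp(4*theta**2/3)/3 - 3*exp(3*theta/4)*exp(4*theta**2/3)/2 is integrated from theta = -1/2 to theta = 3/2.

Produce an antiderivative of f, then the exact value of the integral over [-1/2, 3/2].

Antiderivative: F(theta) = -2*exp(3*theta/4)*exp(4*theta**2/3); value = -2*exp(33/8) + 2*exp(-1/24)

f matches the chain-rule pattern g'(h)*h' with inner function h(theta) = 4*theta**2/3 + 3*theta/4; substituting u = h(theta) collapses the integral.
F(theta) = -2*exp(3*theta/4)*exp(4*theta**2/3) is an antiderivative of f.
Check: d/dtheta[-2*exp(3*theta/4)*exp(4*theta**2/3)] = -16*theta*exp(3*theta/4)*exp(4*theta**2/3)/3 - 3*exp(3*theta/4)*exp(4*theta**2/3)/2 = f(theta).
F(3/2) = -2*exp(33/8); F(-1/2) = -2*exp(-1/24).
Integral = F(3/2) - F(-1/2) = -2*exp(33/8) + 2*exp(-1/24).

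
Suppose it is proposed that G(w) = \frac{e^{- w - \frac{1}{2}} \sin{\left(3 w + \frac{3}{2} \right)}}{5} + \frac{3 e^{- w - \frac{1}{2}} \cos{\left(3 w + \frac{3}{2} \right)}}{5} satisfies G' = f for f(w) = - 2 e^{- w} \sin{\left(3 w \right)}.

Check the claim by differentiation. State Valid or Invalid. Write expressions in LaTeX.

Invalid: d/dw[G] - f = \frac{\left(2 e^{\frac{1}{2}} \sin{\left(3 w \right)} - 2 \sin{\left(3 w + \frac{3}{2} \right)}\right) e^{- w}}{e^{\frac{1}{2}}}, which is not 0.

d/dw[G] = - \frac{2 e^{- w} \sin{\left(3 w + \frac{3}{2} \right)}}{e^{\frac{1}{2}}}
d/dw[G] - f(w) = \frac{\left(2 e^{\frac{1}{2}} \sin{\left(3 w \right)} - 2 \sin{\left(3 w + \frac{3}{2} \right)}\right) e^{- w}}{e^{\frac{1}{2}}} != 0.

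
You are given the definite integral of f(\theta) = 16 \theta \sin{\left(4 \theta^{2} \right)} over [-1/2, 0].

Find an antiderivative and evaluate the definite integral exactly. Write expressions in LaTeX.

The substitution u = 4 \theta^{2} works: f is exactly (dF/du)*(du/d\theta) for that inner function.
F(\theta) = - 2 \cos{\left(4 \theta^{2} \right)} is an antiderivative of f.
Check: d/d\theta[- 2 \cos{\left(4 \theta^{2} \right)}] = 16 \theta \sin{\left(4 \theta^{2} \right)} = f(\theta).
F(0) = -2; F(-1/2) = - 2 \cos{\left(1 \right)}.
Integral = F(0) - F(-1/2) = -2 + 2 \cos{\left(1 \right)}.

Antiderivative: F(\theta) = - 2 \cos{\left(4 \theta^{2} \right)}; value = -2 + 2 \cos{\left(1 \right)}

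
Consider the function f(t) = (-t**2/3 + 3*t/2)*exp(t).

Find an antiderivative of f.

Recognize the product-rule pattern: f = u'v + uv' with u = -t**2/3 + 13*t/6 - 13/6, v = exp(t), so integration by parts undoes it.
Check: d/dt[-t**2*exp(t)/3 + 13*t*exp(t)/6 - 13*exp(t)/6] = -t**2*exp(t)/3 + 3*t*exp(t)/2, which equals f(t).

An antiderivative is F(t) = -t**2*exp(t)/3 + 13*t*exp(t)/6 - 13*exp(t)/6.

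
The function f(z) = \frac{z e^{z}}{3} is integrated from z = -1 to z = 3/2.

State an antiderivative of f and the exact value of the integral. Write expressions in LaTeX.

f has the shape u'v + uv' for u = \frac{z}{3} - \frac{1}{3} and v = e^{z} — it is the derivative of the product u*v.
F(z) = \frac{z e^{z}}{3} - \frac{e^{z}}{3} is an antiderivative of f.
Check: d/dz[\frac{z e^{z}}{3} - \frac{e^{z}}{3}] = \frac{z e^{z}}{3} = f(z).
F(3/2) = \frac{e^{\frac{3}{2}}}{6}; F(-1) = - \frac{2}{3 e}.
Integral = F(3/2) - F(-1) = \frac{2}{3 e} + \frac{e^{\frac{3}{2}}}{6}.

Antiderivative: F(z) = \frac{z e^{z}}{3} - \frac{e^{z}}{3}; value = \frac{2}{3 e} + \frac{e^{\frac{3}{2}}}{6}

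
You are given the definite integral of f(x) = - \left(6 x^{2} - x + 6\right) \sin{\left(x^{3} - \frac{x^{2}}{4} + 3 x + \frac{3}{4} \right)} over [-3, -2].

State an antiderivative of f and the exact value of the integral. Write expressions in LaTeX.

f matches the chain-rule pattern g'(h)*h' with inner function h(x) = x^{3} - \frac{x^{2}}{4} + 3 x + \frac{3}{4}; substituting u = h(x) collapses the integral.
F(x) = 2 \cos{\left(x^{3} - \frac{x^{2}}{4} + 3 x + \frac{3}{4} \right)} is an antiderivative of f.
Check: d/dx[2 \cos{\left(x^{3} - \frac{x^{2}}{4} + 3 x + \frac{3}{4} \right)}] = - 6 x^{2} \sin{\left(x^{3} - \frac{x^{2}}{4} + 3 x + \frac{3}{4} \right)} + x \sin{\left(x^{3} - \frac{x^{2}}{4} + 3 x + \frac{3}{4} \right)} - 6 \sin{\left(x^{3} - \frac{x^{2}}{4} + 3 x + \frac{3}{4} \right)}, which equals f(x).
F(-2) = 2 \cos{\left(\frac{57}{4} \right)}; F(-3) = 2 \cos{\left(\frac{75}{2} \right)}.
Integral = F(-2) - F(-3) = - 2 \cos{\left(\frac{75}{2} \right)} + 2 \cos{\left(\frac{57}{4} \right)}.

Antiderivative: F(x) = 2 \cos{\left(x^{3} - \frac{x^{2}}{4} + 3 x + \frac{3}{4} \right)}; value = - 2 \cos{\left(\frac{75}{2} \right)} + 2 \cos{\left(\frac{57}{4} \right)}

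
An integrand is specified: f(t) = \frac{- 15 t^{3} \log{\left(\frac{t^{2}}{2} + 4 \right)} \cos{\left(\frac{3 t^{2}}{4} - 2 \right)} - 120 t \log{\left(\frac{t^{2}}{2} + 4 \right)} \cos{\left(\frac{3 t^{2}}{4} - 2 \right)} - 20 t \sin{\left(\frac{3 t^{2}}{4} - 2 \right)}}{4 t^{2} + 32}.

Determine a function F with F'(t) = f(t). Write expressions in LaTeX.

An antiderivative is F(t) = - \frac{5 \log{\left(\frac{t^{2}}{2} + 4 \right)} \sin{\left(\frac{3 t^{2}}{4} - 2 \right)}}{2}.

Recognize the product-rule pattern: f = u'v + uv' with u = - \frac{5 \log{\left(\frac{t^{2}}{2} + 4 \right)}}{2}, v = \sin{\left(\frac{3 t^{2}}{4} - 2 \right)}, so integration by parts undoes it.
Check: d/dt[- \frac{5 \log{\left(\frac{t^{2}}{2} + 4 \right)} \sin{\left(\frac{3 t^{2}}{4} - 2 \right)}}{2}] = \frac{- 15 t^{3} \log{\left(\frac{t^{2}}{2} + 4 \right)} \cos{\left(\frac{3 t^{2}}{4} - 2 \right)} - 120 t \log{\left(\frac{t^{2}}{2} + 4 \right)} \cos{\left(\frac{3 t^{2}}{4} - 2 \right)} - 20 t \sin{\left(\frac{3 t^{2}}{4} - 2 \right)}}{4 t^{2} + 32} = f(t).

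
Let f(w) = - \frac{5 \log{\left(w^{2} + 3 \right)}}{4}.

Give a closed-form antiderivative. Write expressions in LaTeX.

An antiderivative F(w) passes only if d/dw[F] lands on f(w) exactly.
Check: d/dw[- \frac{5 w \log{\left(w^{2} + 3 \right)}}{4} + \frac{5 w}{2} - \frac{5 \sqrt{3} \operatorname{atan}{\left(\frac{\sqrt{3} w}{3} \right)}}{2}] = - \frac{5 \log{\left(w^{2} + 3 \right)}}{4} = f(w).

An antiderivative is F(w) = - \frac{5 w \log{\left(w^{2} + 3 \right)}}{4} + \frac{5 w}{2} - \frac{5 \sqrt{3} \operatorname{atan}{\left(\frac{\sqrt{3} w}{3} \right)}}{2}.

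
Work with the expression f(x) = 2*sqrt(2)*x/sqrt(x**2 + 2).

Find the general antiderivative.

The substitution u = x**2/2 + 1 works: f is exactly (dF/du)*(du/dx) for that inner function.
Check: d/dx[4*sqrt(x**2/2 + 1)] = 2*sqrt(2)*x/sqrt(x**2 + 2) = f(x).

F(x) = 4*sqrt(x**2/2 + 1) + C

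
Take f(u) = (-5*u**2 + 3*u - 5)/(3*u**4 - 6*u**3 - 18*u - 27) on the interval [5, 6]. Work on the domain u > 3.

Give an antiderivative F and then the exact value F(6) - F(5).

The denominator factors as 3*(u - 3)*(u + 1)*(u**2 + 3); partial fractions split f into directly integrable pieces: (u - 39)/(72*(u**2 + 3)) + 13/(48*(u + 1)) - 41/(144*(u - 3)).
F(u) = -41*log(u - 3)/144 + 13*log(u + 1)/48 + log(u**2 + 3)/144 - 13*sqrt(3)*atan(sqrt(3)*u/3)/72 is an antiderivative of f.
Check: d/du[-41*log(u - 3)/144 + 13*log(u + 1)/48 + log(u**2 + 3)/144 - 13*sqrt(3)*atan(sqrt(3)*u/3)/72] = (-5*u**2 + 3*u - 5)/(3*u**4 - 6*u**3 - 18*u - 27) = f(u).
F(6) = -13*sqrt(3)*atan(2*sqrt(3))/72 - 41*log(3)/144 + log(39)/144 + 13*log(7)/48; F(5) = -13*sqrt(3)*atan(5*sqrt(3)/3)/72 - 41*log(2)/144 + log(28)/144 + 13*log(6)/48.
Integral = F(6) - F(5) = -13*log(6)/48 - 13*sqrt(3)*atan(2*sqrt(3))/72 - 41*log(3)/144 - log(28)/144 + log(39)/144 + 41*log(2)/144 + 13*sqrt(3)*atan(5*sqrt(3)/3)/72 + 13*log(7)/48.

Antiderivative: F(u) = -41*log(u - 3)/144 + 13*log(u + 1)/48 + log(u**2 + 3)/144 - 13*sqrt(3)*atan(sqrt(3)*u/3)/72; value = -13*log(6)/48 - 13*sqrt(3)*atan(2*sqrt(3))/72 - 41*log(3)/144 - log(28)/144 + log(39)/144 + 41*log(2)/144 + 13*sqrt(3)*atan(5*sqrt(3)/3)/72 + 13*log(7)/48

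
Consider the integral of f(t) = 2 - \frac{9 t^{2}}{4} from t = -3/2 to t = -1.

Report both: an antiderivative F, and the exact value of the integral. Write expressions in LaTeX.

A candidate is checked by its d/dt: the result must match f(t).
F(t) = - \frac{3 t^{3}}{4} + 2 t is an antiderivative of f.
Check: d/dt[- \frac{3 t^{3}}{4} + 2 t] = 2 - \frac{9 t^{2}}{4} = f(t).
F(-1) = - \frac{5}{4}; F(-3/2) = - \frac{15}{32}.
Integral = F(-1) - F(-3/2) = - \frac{25}{32}.

Antiderivative: F(t) = - \frac{3 t^{3}}{4} + 2 t; value = - \frac{25}{32}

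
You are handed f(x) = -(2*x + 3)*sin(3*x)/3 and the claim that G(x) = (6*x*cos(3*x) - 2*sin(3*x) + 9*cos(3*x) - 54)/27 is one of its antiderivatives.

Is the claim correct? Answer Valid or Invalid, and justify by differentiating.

d/dx[G] = -2*x*sin(3*x)/3 - sin(3*x)
This equals f(x) exactly, so the claim holds.

Valid - differentiating G returns exactly f.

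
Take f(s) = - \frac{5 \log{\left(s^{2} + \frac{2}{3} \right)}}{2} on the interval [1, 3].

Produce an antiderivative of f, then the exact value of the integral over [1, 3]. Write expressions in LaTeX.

Any candidate F(s) must reproduce f(s) exactly when differentiated.
F(s) = - \frac{5 s \log{\left(s^{2} + \frac{2}{3} \right)}}{2} + 5 s - \frac{5 \sqrt{6} \operatorname{atan}{\left(\frac{\sqrt{6} s}{2} \right)}}{3} is an antiderivative of f.
Check: d/ds[- \frac{5 s \log{\left(s^{2} + \frac{2}{3} \right)}}{2} + 5 s - \frac{5 \sqrt{6} \operatorname{atan}{\left(\frac{\sqrt{6} s}{2} \right)}}{3}] = - \frac{5 \log{\left(s^{2} + \frac{2}{3} \right)}}{2} = f(s).
F(3) = - \frac{15 \log{\left(\frac{29}{3} \right)}}{2} - \frac{5 \sqrt{6} \operatorname{atan}{\left(\frac{3 \sqrt{6}}{2} \right)}}{3} + 15; F(1) = - \frac{5 \sqrt{6} \operatorname{atan}{\left(\frac{\sqrt{6}}{2} \right)}}{3} - \frac{5 \log{\left(\frac{5}{3} \right)}}{2} + 5.
Integral = F(3) - F(1) = - \frac{15 \log{\left(\frac{29}{3} \right)}}{2} - \frac{5 \sqrt{6} \operatorname{atan}{\left(\frac{3 \sqrt{6}}{2} \right)}}{3} + \frac{5 \log{\left(\frac{5}{3} \right)}}{2} + \frac{5 \sqrt{6} \operatorname{atan}{\left(\frac{\sqrt{6}}{2} \right)}}{3} + 10.

Antiderivative: F(s) = - \frac{5 s \log{\left(s^{2} + \frac{2}{3} \right)}}{2} + 5 s - \frac{5 \sqrt{6} \operatorname{atan}{\left(\frac{\sqrt{6} s}{2} \right)}}{3}; value = - \frac{15 \log{\left(\frac{29}{3} \right)}}{2} - \frac{5 \sqrt{6} \operatorname{atan}{\left(\frac{3 \sqrt{6}}{2} \right)}}{3} + \frac{5 \log{\left(\frac{5}{3} \right)}}{2} + \frac{5 \sqrt{6} \operatorname{atan}{\left(\frac{\sqrt{6}}{2} \right)}}{3} + 10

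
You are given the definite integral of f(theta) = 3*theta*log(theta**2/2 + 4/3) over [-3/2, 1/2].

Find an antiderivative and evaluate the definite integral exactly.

Since d/dtheta undoes antidifferentiation here, F'(theta) = f(theta) is required of F(theta).
F(theta) = 3*theta**2*log(theta**2/2 + 4/3)/2 - 3*theta**2/2 + 4*log(3*theta**2 + 8) is an antiderivative of f.
Check: d/dtheta[3*theta**2*log(theta**2/2 + 4/3)/2 - 3*theta**2/2 + 4*log(3*theta**2 + 8)] = 3*theta*log(3*theta**2 + 8) - 3*theta*log(6), which equals f(theta).
F(1/2) = -3/8 + 3*log(35/24)/8 + 4*log(35/4); F(-3/2) = -27/8 + 27*log(59/24)/8 + 4*log(59/4).
Integral = F(1/2) - F(-3/2) = -4*log(59/4) - 27*log(59/24)/8 + 3*log(35/24)/8 + 3 + 4*log(35/4).

Antiderivative: F(theta) = 3*theta**2*log(theta**2/2 + 4/3)/2 - 3*theta**2/2 + 4*log(3*theta**2 + 8); value = -4*log(59/4) - 27*log(59/24)/8 + 3*log(35/24)/8 + 3 + 4*log(35/4)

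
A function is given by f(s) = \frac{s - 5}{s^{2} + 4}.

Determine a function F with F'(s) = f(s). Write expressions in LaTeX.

An antiderivative is F(s) = \frac{\log{\left(s^{2} + 4 \right)}}{2} - \frac{5 \operatorname{atan}{\left(\frac{s}{2} \right)}}{2}.

Any candidate F(s) must reproduce f(s) exactly when differentiated.
Check: d/ds[\frac{\log{\left(s^{2} + 4 \right)}}{2} - \frac{5 \operatorname{atan}{\left(\frac{s}{2} \right)}}{2}] = \frac{s - 5}{s^{2} + 4} = f(s).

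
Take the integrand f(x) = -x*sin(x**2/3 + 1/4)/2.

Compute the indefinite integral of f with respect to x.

f matches the chain-rule pattern g'(h)*h' with inner function h(x) = x**2/3 + 1/4; substituting u = h(x) collapses the integral.
Check: d/dx[3*cos(x**2/3 + 1/4)/4] = -x*sin(x**2/3 + 1/4)/2 = f(x).

F(x) = 3*cos(x**2/3 + 1/4)/4 + C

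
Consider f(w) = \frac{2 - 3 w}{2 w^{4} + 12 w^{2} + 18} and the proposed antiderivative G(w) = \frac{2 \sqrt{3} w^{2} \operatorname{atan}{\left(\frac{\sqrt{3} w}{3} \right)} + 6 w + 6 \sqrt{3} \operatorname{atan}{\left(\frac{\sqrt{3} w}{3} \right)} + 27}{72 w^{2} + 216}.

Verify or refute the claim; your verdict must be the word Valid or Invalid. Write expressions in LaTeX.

d/dw[G] = \frac{2 - 3 w}{4 w^{4} + 24 w^{2} + 36}
d/dw[G] - f(w) = \frac{3 w - 2}{4 w^{4} + 24 w^{2} + 36} != 0.

Invalid: d/dw[G] - f = \frac{3 w - 2}{4 w^{4} + 24 w^{2} + 36}, which is not 0.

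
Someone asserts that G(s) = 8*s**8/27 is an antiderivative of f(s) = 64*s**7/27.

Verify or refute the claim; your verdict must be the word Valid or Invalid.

Valid: G'(s) = f(s).

d/ds[G] = 64*s**7/27
This equals f(s) exactly, so the claim holds.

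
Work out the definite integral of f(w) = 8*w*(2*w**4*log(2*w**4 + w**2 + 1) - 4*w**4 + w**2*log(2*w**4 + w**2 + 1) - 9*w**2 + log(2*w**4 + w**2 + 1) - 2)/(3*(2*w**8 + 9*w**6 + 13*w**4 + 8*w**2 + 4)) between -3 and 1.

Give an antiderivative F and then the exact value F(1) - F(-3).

Antiderivative: F(w) = -2*log(2*w**4 + w**2 + 1)/(3*w**2/2 + 3); value = -4*log(4)/9 + 4*log(172)/33

f has the shape u'v + uv' for u = -2/(3*(w**2/2 + 1)) and v = log(2*w**4 + w**2 + 1) — it is the derivative of the product u*v.
F(w) = -2*log(2*w**4 + w**2 + 1)/(3*w**2/2 + 3) is an antiderivative of f.
Check: d/dw[-2*log(2*w**4 + w**2 + 1)/(3*w**2/2 + 3)] = (16*w**5*log(2*w**4 + w**2 + 1) - 32*w**5 + 8*w**3*log(2*w**4 + w**2 + 1) - 72*w**3 + 8*w*log(2*w**4 + w**2 + 1) - 16*w)/(6*w**8 + 27*w**6 + 39*w**4 + 24*w**2 + 12), which equals f(w).
F(1) = -4*log(4)/9; F(-3) = -4*log(172)/33.
Integral = F(1) - F(-3) = -4*log(4)/9 + 4*log(172)/33.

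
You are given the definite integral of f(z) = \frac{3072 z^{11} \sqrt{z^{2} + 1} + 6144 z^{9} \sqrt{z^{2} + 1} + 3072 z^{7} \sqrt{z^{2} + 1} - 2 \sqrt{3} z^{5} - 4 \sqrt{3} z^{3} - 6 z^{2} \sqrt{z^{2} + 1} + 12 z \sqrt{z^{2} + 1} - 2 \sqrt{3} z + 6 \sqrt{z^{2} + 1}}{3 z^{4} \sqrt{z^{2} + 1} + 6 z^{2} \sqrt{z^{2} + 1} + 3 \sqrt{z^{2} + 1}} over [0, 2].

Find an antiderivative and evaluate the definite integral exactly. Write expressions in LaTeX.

Antiderivative: F(z) = \frac{2 \left(192 z^{10} + 192 z^{8} - \sqrt{3} z^{2} \sqrt{z^{2} + 1} + 3 z - \sqrt{3} \sqrt{z^{2} + 1} - 3\right)}{3 \left(z^{2} + 1\right)}; value = - \frac{2 \sqrt{15}}{3} + \frac{2 \sqrt{3}}{3} + \frac{163852}{5}

Since d/dz undoes antidifferentiation here, F'(z) = f(z) is required of F(z).
F(z) = \frac{2 \left(192 z^{10} + 192 z^{8} - \sqrt{3} z^{2} \sqrt{z^{2} + 1} + 3 z - \sqrt{3} \sqrt{z^{2} + 1} - 3\right)}{3 \left(z^{2} + 1\right)} is an antiderivative of f.
Check: d/dz[\frac{2 \left(192 z^{10} + 192 z^{8} - \sqrt{3} z^{2} \sqrt{z^{2} + 1} + 3 z - \sqrt{3} \sqrt{z^{2} + 1} - 3\right)}{3 \left(z^{2} + 1\right)}] = \frac{3072 z^{11} \sqrt{z^{2} + 1} + 6144 z^{9} \sqrt{z^{2} + 1} + 3072 z^{7} \sqrt{z^{2} + 1} - 2 \sqrt{3} z^{5} - 4 \sqrt{3} z^{3} - 6 z^{2} \sqrt{z^{2} + 1} + 12 z \sqrt{z^{2} + 1} - 2 \sqrt{3} z + 6 \sqrt{z^{2} + 1}}{3 z^{4} \sqrt{z^{2} + 1} + 6 z^{2} \sqrt{z^{2} + 1} + 3 \sqrt{z^{2} + 1}} = f(z).
F(2) = \frac{163842}{5} - \frac{2 \sqrt{15}}{3}; F(0) = -2 - \frac{2 \sqrt{3}}{3}.
Integral = F(2) - F(0) = - \frac{2 \sqrt{15}}{3} + \frac{2 \sqrt{3}}{3} + \frac{163852}{5}.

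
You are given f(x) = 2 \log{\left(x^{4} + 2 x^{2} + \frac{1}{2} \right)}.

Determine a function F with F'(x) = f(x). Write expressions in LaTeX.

An antiderivative F(x) passes only if d/dx[F] lands on f(x) exactly.
Check: d/dx[2 x \log{\left(x^{4} + 2 x^{2} + \frac{1}{2} \right)} - 8 x + 2 \sqrt{2} \sqrt{2 - \sqrt{2}} \operatorname{atan}{\left(\frac{\sqrt{2} x}{\sqrt{2 - \sqrt{2}}} \right)} + 2 \sqrt{2} \sqrt{\sqrt{2} + 2} \operatorname{atan}{\left(\frac{\sqrt{2} x}{\sqrt{\sqrt{2} + 2}} \right)}] = 2 \log{\left(x^{4} + 2 x^{2} + \frac{1}{2} \right)} = f(x).

An antiderivative is F(x) = 2 x \log{\left(x^{4} + 2 x^{2} + \frac{1}{2} \right)} - 8 x + 2 \sqrt{2} \sqrt{2 - \sqrt{2}} \operatorname{atan}{\left(\frac{\sqrt{2} x}{\sqrt{2 - \sqrt{2}}} \right)} + 2 \sqrt{2} \sqrt{\sqrt{2} + 2} \operatorname{atan}{\left(\frac{\sqrt{2} x}{\sqrt{\sqrt{2} + 2}} \right)}.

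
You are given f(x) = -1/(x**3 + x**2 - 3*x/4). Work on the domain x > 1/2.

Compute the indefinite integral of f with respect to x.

F(x) = 4*log(x)/3 - log(x - 1/2) - log(x + 3/2)/3 + C

The denominator factors as x*(2*x - 1)*(2*x + 3); partial fractions split f into directly integrable pieces: -2/(3*(2*x + 3)) - 2/(2*x - 1) + 4/(3*x).
Check: d/dx[4*log(x)/3 - log(x - 1/2) - log(x + 3/2)/3] = -4/(4*x**3 + 4*x**2 - 3*x), which equals f(x).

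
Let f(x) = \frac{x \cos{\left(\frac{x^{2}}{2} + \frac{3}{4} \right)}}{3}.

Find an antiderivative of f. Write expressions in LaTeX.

The substitution u = \frac{x^{2}}{2} + \frac{3}{4} works: f is exactly (dF/du)*(du/dx) for that inner function.
Check: d/dx[\frac{\sin{\left(\frac{x^{2}}{2} + \frac{3}{4} \right)}}{3}] = \frac{x \cos{\left(\frac{x^{2}}{2} + \frac{3}{4} \right)}}{3} = f(x).

An antiderivative is F(x) = \frac{\sin{\left(\frac{x^{2}}{2} + \frac{3}{4} \right)}}{3}.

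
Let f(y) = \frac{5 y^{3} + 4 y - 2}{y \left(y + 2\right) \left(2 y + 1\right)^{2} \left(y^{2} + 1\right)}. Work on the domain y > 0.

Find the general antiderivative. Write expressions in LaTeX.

The denominator factors as y \left(y + 2\right) \left(2 y + 1\right)^{2} \left(y^{2} + 1\right); partial fractions split f into directly integrable pieces: - \frac{3 y - 4}{25 \left(y^{2} + 1\right)} + \frac{254}{225 \left(2 y + 1\right)} + \frac{74}{15 \left(2 y + 1\right)^{2}} + \frac{5}{9 \left(y + 2\right)} - \frac{1}{y}.
Check: d/dy[\frac{- 900 y \log{\left(y \right)} + 508 y \log{\left(y + \frac{1}{2} \right)} + 500 y \log{\left(y + 2 \right)} - 54 y \log{\left(y^{2} + 1 \right)} + 144 y \operatorname{atan}{\left(y \right)} - 450 \log{\left(y \right)} + 254 \log{\left(y + \frac{1}{2} \right)} + 250 \log{\left(y + 2 \right)} - 27 \log{\left(y^{2} + 1 \right)} + 72 \operatorname{atan}{\left(y \right)} - 1110}{450 \left(2 y + 1\right)}] = \frac{5 y^{3} + 4 y - 2}{4 y^{6} + 12 y^{5} + 13 y^{4} + 14 y^{3} + 9 y^{2} + 2 y}, which equals f(y).

F(y) = \frac{- 900 y \log{\left(y \right)} + 508 y \log{\left(y + \frac{1}{2} \right)} + 500 y \log{\left(y + 2 \right)} - 54 y \log{\left(y^{2} + 1 \right)} + 144 y \operatorname{atan}{\left(y \right)} - 450 \log{\left(y \right)} + 254 \log{\left(y + \frac{1}{2} \right)} + 250 \log{\left(y + 2 \right)} - 27 \log{\left(y^{2} + 1 \right)} + 72 \operatorname{atan}{\left(y \right)} - 1110}{450 \left(2 y + 1\right)} + C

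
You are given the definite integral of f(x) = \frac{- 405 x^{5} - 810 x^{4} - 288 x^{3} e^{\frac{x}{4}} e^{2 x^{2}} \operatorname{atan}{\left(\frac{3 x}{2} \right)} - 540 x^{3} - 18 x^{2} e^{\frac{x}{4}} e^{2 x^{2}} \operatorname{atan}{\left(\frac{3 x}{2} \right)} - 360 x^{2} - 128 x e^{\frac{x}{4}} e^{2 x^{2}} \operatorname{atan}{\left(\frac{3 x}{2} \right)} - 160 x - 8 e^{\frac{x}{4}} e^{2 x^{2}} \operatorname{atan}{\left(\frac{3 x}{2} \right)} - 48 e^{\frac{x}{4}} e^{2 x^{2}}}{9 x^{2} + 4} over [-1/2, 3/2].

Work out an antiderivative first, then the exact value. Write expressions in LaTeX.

A first test for any F(x): its x-derivative must equal f(x) identically.
F(x) = - \frac{45 x^{4}}{4} - 30 x^{3} - 20 x^{2} - 8 e^{\frac{x}{4}} e^{2 x^{2}} \operatorname{atan}{\left(\frac{3 x}{2} \right)} is an antiderivative of f.
Check: d/dx[- \frac{45 x^{4}}{4} - 30 x^{3} - 20 x^{2} - 8 e^{\frac{x}{4}} e^{2 x^{2}} \operatorname{atan}{\left(\frac{3 x}{2} \right)}] = \frac{- 405 x^{5} - 810 x^{4} - 288 x^{3} e^{\frac{x}{4}} e^{2 x^{2}} \operatorname{atan}{\left(\frac{3 x}{2} \right)} - 540 x^{3} - 18 x^{2} e^{\frac{x}{4}} e^{2 x^{2}} \operatorname{atan}{\left(\frac{3 x}{2} \right)} - 360 x^{2} - 128 x e^{\frac{x}{4}} e^{2 x^{2}} \operatorname{atan}{\left(\frac{3 x}{2} \right)} - 160 x - 8 e^{\frac{x}{4}} e^{2 x^{2}} \operatorname{atan}{\left(\frac{3 x}{2} \right)} - 48 e^{\frac{x}{4}} e^{2 x^{2}}}{9 x^{2} + 4} = f(x).
F(3/2) = - 8 e^{\frac{39}{8}} \operatorname{atan}{\left(\frac{9}{4} \right)} - \frac{13005}{64}; F(-1/2) = - \frac{125}{64} + 8 e^{\frac{3}{8}} \operatorname{atan}{\left(\frac{3}{4} \right)}.
Integral = F(3/2) - F(-1/2) = - 8 e^{\frac{39}{8}} \operatorname{atan}{\left(\frac{9}{4} \right)} - \frac{805}{4} - 8 e^{\frac{3}{8}} \operatorname{atan}{\left(\frac{3}{4} \right)}.

Antiderivative: F(x) = - \frac{45 x^{4}}{4} - 30 x^{3} - 20 x^{2} - 8 e^{\frac{x}{4}} e^{2 x^{2}} \operatorname{atan}{\left(\frac{3 x}{2} \right)}; value = - 8 e^{\frac{39}{8}} \operatorname{atan}{\left(\frac{9}{4} \right)} - \frac{805}{4} - 8 e^{\frac{3}{8}} \operatorname{atan}{\left(\frac{3}{4} \right)}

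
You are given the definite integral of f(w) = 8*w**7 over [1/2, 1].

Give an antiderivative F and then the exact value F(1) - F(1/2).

A first test for any F(w): its w-derivative must equal f(w) identically.
F(w) = w**8 is an antiderivative of f.
Check: d/dw[w**8] = 8*w**7 = f(w).
F(1) = 1; F(1/2) = 1/256.
Integral = F(1) - F(1/2) = 255/256.

Antiderivative: F(w) = w**8; value = 255/256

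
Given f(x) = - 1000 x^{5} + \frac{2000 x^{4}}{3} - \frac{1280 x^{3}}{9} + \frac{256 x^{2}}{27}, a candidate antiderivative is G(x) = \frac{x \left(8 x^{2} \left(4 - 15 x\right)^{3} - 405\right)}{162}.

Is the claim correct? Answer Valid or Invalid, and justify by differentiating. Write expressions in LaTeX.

d/dx[G] = - 1000 x^{5} + \frac{2000 x^{4}}{3} - \frac{1280 x^{3}}{9} + \frac{256 x^{2}}{27} - \frac{5}{2}
d/dx[G] - f(x) = - \frac{5}{2} != 0.

Invalid: d/dx[G] - f = - \frac{5}{2}, which is not 0.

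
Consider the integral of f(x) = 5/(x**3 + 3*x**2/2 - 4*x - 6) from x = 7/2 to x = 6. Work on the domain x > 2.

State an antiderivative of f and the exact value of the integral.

The denominator factors as (x - 2)*(x + 2)*(2*x + 3); partial fractions split f into directly integrable pieces: -40/(7*(2*x + 3)) + 5/(2*(x + 2)) + 5/(14*(x - 2)).
F(x) = 5*log(x - 2)/14 - 20*log(x + 3/2)/7 + 5*log(x + 2)/2 is an antiderivative of f.
Check: d/dx[5*log(x - 2)/14 - 20*log(x + 3/2)/7 + 5*log(x + 2)/2] = 10/(2*x**3 + 3*x**2 - 8*x - 12), which equals f(x).
F(6) = -20*log(15/2)/7 + 5*log(4)/14 + 5*log(8)/2; F(7/2) = -20*log(5)/7 + 5*log(3/2)/14 + 5*log(11/2)/2.
Integral = F(6) - F(7/2) = -20*log(15/2)/7 - 5*log(11/2)/2 - 5*log(3/2)/14 + 5*log(4)/14 + 20*log(5)/7 + 5*log(8)/2.

Antiderivative: F(x) = 5*log(x - 2)/14 - 20*log(x + 3/2)/7 + 5*log(x + 2)/2; value = -20*log(15/2)/7 - 5*log(11/2)/2 - 5*log(3/2)/14 + 5*log(4)/14 + 20*log(5)/7 + 5*log(8)/2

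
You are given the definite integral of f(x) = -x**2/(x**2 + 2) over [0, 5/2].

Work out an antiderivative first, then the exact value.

Since d/dx undoes antidifferentiation here, F'(x) = f(x) is required of F(x).
F(x) = -x + sqrt(2)*atan(sqrt(2)*x/2) is an antiderivative of f.
Check: d/dx[-x + sqrt(2)*atan(sqrt(2)*x/2)] = -x**2/(x**2 + 2) = f(x).
F(5/2) = -5/2 + sqrt(2)*atan(5*sqrt(2)/4); F(0) = 0.
Integral = F(5/2) - F(0) = -5/2 + sqrt(2)*atan(5*sqrt(2)/4).

Antiderivative: F(x) = -x + sqrt(2)*atan(sqrt(2)*x/2); value = -5/2 + sqrt(2)*atan(5*sqrt(2)/4)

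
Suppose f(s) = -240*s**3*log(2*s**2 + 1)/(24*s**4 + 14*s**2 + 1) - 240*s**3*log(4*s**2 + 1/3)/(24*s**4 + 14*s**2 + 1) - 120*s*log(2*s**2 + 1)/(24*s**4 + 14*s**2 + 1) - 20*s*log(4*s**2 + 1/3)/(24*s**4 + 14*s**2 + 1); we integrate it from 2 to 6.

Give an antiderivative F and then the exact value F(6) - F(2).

Antiderivative: F(s) = -5*log(2*s**2 + 1)*log(4*s**2 + 1/3); value = -5*log(73)*log(433/3) + 5*log(9)*log(49/3)

Recognize the product-rule pattern: f = u'v + uv' with u = -5*log(2*s**2 + 1), v = log(4*s**2 + 1/3), so integration by parts undoes it.
F(s) = -5*log(2*s**2 + 1)*log(4*s**2 + 1/3) is an antiderivative of f.
Check: d/ds[-5*log(2*s**2 + 1)*log(4*s**2 + 1/3)] = (-240*s**3*log(2*s**2 + 1) - 240*s**3*log(4*s**2 + 1/3) - 120*s*log(2*s**2 + 1) - 20*s*log(4*s**2 + 1/3))/(24*s**4 + 14*s**2 + 1), which equals f(s).
F(6) = -5*log(73)*log(433/3); F(2) = -5*log(9)*log(49/3).
Integral = F(6) - F(2) = -5*log(73)*log(433/3) + 5*log(9)*log(49/3).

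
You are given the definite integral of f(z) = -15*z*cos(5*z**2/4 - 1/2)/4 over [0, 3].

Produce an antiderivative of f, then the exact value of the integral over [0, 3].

The substitution u = 5*z**2/4 - 1/2 works: f is exactly (dF/du)*(du/dz) for that inner function.
F(z) = -3*sin(5*z**2/4 - 1/2)/2 is an antiderivative of f.
Check: d/dz[-3*sin(5*z**2/4 - 1/2)/2] = -15*z*cos(5*z**2/4 - 1/2)/4 = f(z).
F(3) = -3*sin(43/4)/2; F(0) = 3*sin(1/2)/2.
Integral = F(3) - F(0) = -3*sin(1/2)/2 - 3*sin(43/4)/2.

Antiderivative: F(z) = -3*sin(5*z**2/4 - 1/2)/2; value = -3*sin(1/2)/2 - 3*sin(43/4)/2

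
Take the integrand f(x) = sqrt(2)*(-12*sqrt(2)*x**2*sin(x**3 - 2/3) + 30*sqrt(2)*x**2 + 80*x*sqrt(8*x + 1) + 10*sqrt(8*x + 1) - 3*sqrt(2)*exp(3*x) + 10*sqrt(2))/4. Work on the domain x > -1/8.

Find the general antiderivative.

F(x) = (40*x**3 + 64*sqrt(2)*x**2*sqrt(8*x + 1) + 16*sqrt(2)*x*sqrt(8*x + 1) + 40*x + sqrt(2)*sqrt(8*x + 1) - 4*exp(3*x) + 16*cos(x**3 - 2/3))/8 + C

For F(x) to be correct the identity F'(x) - f(x) = 0 must hold.
Check: d/dx[(40*x**3 + 64*sqrt(2)*x**2*sqrt(8*x + 1) + 16*sqrt(2)*x*sqrt(8*x + 1) + 40*x + sqrt(2)*sqrt(8*x + 1) - 4*exp(3*x) + 16*cos(x**3 - 2/3))/8] = (-12*x**2*sqrt(8*x + 1)*sin(x**3 - 2/3) + 30*x**2*sqrt(8*x + 1) + 320*sqrt(2)*x**2 + 80*sqrt(2)*x - 3*sqrt(8*x + 1)*exp(3*x) + 10*sqrt(8*x + 1) + 5*sqrt(2))/(2*sqrt(8*x + 1)), which equals f(x).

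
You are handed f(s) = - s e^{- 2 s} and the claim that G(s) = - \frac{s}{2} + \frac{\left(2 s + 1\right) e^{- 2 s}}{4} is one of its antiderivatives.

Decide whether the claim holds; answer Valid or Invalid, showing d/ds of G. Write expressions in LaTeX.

d/ds[G] = \frac{\left(- 2 s - e^{2 s}\right) e^{- 2 s}}{2}
d/ds[G] - f(s) = - \frac{1}{2} != 0.

Invalid: d/ds[G] - f = - \frac{1}{2}, which is not 0.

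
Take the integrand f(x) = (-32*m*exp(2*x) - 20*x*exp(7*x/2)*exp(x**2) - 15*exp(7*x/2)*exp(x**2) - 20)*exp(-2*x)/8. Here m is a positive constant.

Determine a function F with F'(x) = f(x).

Whatever form F(x) takes, F'(x) = f(x) is non-negotiable.
Check: d/dx[-(16*m*x*exp(2*x) + 5*exp(7*x/2)*exp(x**2) - 5)*exp(-2*x)/4] = (-32*m*exp(2*x) - 20*x*exp(7*x/2)*exp(x**2) - 15*exp(7*x/2)*exp(x**2) - 20)*exp(-2*x)/8 = f(x).

An antiderivative is F(x) = -(16*m*x*exp(2*x) + 5*exp(7*x/2)*exp(x**2) - 5)*exp(-2*x)/4.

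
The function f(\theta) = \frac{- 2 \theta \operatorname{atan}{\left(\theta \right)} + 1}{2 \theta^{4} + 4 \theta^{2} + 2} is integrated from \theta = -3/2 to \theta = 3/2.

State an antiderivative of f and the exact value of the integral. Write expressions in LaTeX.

Antiderivative: F(\theta) = \frac{\operatorname{atan}{\left(\theta \right)}}{2 \left(\theta^{2} + 1\right)}; value = \frac{4 \operatorname{atan}{\left(\frac{3}{2} \right)}}{13}

Recognize the product-rule pattern: f = u'v + uv' with u = \frac{1}{2 \left(\theta^{2} + 1\right)}, v = \operatorname{atan}{\left(\theta \right)}, so integration by parts undoes it.
F(\theta) = \frac{\operatorname{atan}{\left(\theta \right)}}{2 \left(\theta^{2} + 1\right)} is an antiderivative of f.
Check: d/d\theta[\frac{\operatorname{atan}{\left(\theta \right)}}{2 \left(\theta^{2} + 1\right)}] = \frac{- 2 \theta \operatorname{atan}{\left(\theta \right)} + 1}{2 \theta^{4} + 4 \theta^{2} + 2} = f(\theta).
F(3/2) = \frac{2 \operatorname{atan}{\left(\frac{3}{2} \right)}}{13}; F(-3/2) = - \frac{2 \operatorname{atan}{\left(\frac{3}{2} \right)}}{13}.
Integral = F(3/2) - F(-3/2) = \frac{4 \operatorname{atan}{\left(\frac{3}{2} \right)}}{13}.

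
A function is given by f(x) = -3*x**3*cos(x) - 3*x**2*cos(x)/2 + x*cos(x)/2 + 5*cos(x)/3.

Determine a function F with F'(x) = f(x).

Integrate term by term and add the pieces.
Check: d/dx[-3*x**3*sin(x) - 3*x**2*sin(x)/2 - 9*x**2*cos(x) + 37*x*sin(x)/2 - 3*x*cos(x) + 14*sin(x)/3 + 37*cos(x)/2] = -3*x**3*cos(x) - 3*x**2*cos(x)/2 + x*cos(x)/2 + 5*cos(x)/3 = f(x).

An antiderivative is F(x) = -3*x**3*sin(x) - 3*x**2*sin(x)/2 - 9*x**2*cos(x) + 37*x*sin(x)/2 - 3*x*cos(x) + 14*sin(x)/3 + 37*cos(x)/2.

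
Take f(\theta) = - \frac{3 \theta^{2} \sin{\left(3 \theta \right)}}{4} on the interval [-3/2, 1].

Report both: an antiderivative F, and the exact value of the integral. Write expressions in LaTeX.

Antiderivative: F(\theta) = \frac{\theta^{2} \cos{\left(3 \theta \right)}}{4} - \frac{\theta \sin{\left(3 \theta \right)}}{6} - \frac{\cos{\left(3 \theta \right)}}{18}; value = \frac{\sin{\left(\frac{9}{2} \right)}}{4} + \frac{7 \cos{\left(3 \right)}}{36} - \frac{\sin{\left(3 \right)}}{6} - \frac{73 \cos{\left(\frac{9}{2} \right)}}{144}

A candidate is checked by its d/d\theta: the result must match f(\theta).
F(\theta) = \frac{\theta^{2} \cos{\left(3 \theta \right)}}{4} - \frac{\theta \sin{\left(3 \theta \right)}}{6} - \frac{\cos{\left(3 \theta \right)}}{18} is an antiderivative of f.
Check: d/d\theta[\frac{\theta^{2} \cos{\left(3 \theta \right)}}{4} - \frac{\theta \sin{\left(3 \theta \right)}}{6} - \frac{\cos{\left(3 \theta \right)}}{18}] = - \frac{3 \theta^{2} \sin{\left(3 \theta \right)}}{4} = f(\theta).
F(1) = \frac{7 \cos{\left(3 \right)}}{36} - \frac{\sin{\left(3 \right)}}{6}; F(-3/2) = \frac{73 \cos{\left(\frac{9}{2} \right)}}{144} - \frac{\sin{\left(\frac{9}{2} \right)}}{4}.
Integral = F(1) - F(-3/2) = \frac{\sin{\left(\frac{9}{2} \right)}}{4} + \frac{7 \cos{\left(3 \right)}}{36} - \frac{\sin{\left(3 \right)}}{6} - \frac{73 \cos{\left(\frac{9}{2} \right)}}{144}.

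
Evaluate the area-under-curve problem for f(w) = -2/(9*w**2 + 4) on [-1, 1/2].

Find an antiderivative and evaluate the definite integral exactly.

Antiderivative: F(w) = -atan(3*w/2)/3; value = -atan(3/2)/3 - atan(3/4)/3

Differentiate the proposed F(w) back; it has to land on f(w) exactly.
F(w) = -atan(3*w/2)/3 is an antiderivative of f.
Check: d/dw[-atan(3*w/2)/3] = -2/(9*w**2 + 4) = f(w).
F(1/2) = -atan(3/4)/3; F(-1) = atan(3/2)/3.
Integral = F(1/2) - F(-1) = -atan(3/2)/3 - atan(3/4)/3.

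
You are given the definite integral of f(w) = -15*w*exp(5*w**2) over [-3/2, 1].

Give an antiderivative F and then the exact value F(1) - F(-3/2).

The substitution u = 5*w**2 works: f is exactly (dF/du)*(du/dw) for that inner function.
F(w) = -3*exp(5*w**2)/2 is an antiderivative of f.
Check: d/dw[-3*exp(5*w**2)/2] = -15*w*exp(5*w**2) = f(w).
F(1) = -3*exp(5)/2; F(-3/2) = -3*exp(45/4)/2.
Integral = F(1) - F(-3/2) = -3*exp(5)/2 + 3*exp(45/4)/2.

Antiderivative: F(w) = -3*exp(5*w**2)/2; value = -3*exp(5)/2 + 3*exp(45/4)/2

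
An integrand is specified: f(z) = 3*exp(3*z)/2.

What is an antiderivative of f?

An antiderivative is F(z) = exp(3*z)/2.

A first test for any F(z): its z-derivative must equal f(z) identically.
Check: d/dz[exp(3*z)/2] = 3*exp(3*z)/2 = f(z).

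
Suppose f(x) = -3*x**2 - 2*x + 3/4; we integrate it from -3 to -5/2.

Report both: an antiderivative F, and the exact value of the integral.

The integrand splits into summands that can be handled one at a time.
F(x) = -(4*x**3 + 4*x**2 - 3*x + 4)/4 is an antiderivative of f.
Check: d/dx[-(4*x**3 + 4*x**2 - 3*x + 4)/4] = -3*x**2 - 2*x + 3/4 = f(x).
F(-5/2) = 13/2; F(-3) = 59/4.
Integral = F(-5/2) - F(-3) = -33/4.

Antiderivative: F(x) = -(4*x**3 + 4*x**2 - 3*x + 4)/4; value = -33/4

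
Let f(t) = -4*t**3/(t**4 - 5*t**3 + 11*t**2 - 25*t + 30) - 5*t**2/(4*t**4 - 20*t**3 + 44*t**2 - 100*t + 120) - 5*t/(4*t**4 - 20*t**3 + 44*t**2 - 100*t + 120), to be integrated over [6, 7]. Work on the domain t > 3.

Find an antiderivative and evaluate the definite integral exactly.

The denominator factors as 4*(t - 3)*(t - 2)*(t**2 + 5); partial fractions split f into directly integrable pieces: 25*(4*t - 37)/(252*(t**2 + 5)) + 79/(18*(t - 2)) - 123/(14*(t - 3)).
F(t) = -123*log(t - 3)/14 + 79*log(t - 2)/18 + 25*log(t**2 + 5)/126 - 185*sqrt(5)*atan(sqrt(5)*t/5)/252 is an antiderivative of f.
Check: d/dt[-123*log(t - 3)/14 + 79*log(t - 2)/18 + 25*log(t**2 + 5)/126 - 185*sqrt(5)*atan(sqrt(5)*t/5)/252] = (-16*t**3 - 5*t**2 - 5*t)/(4*t**4 - 20*t**3 + 44*t**2 - 100*t + 120), which equals f(t).
F(7) = -123*log(4)/14 - 185*sqrt(5)*atan(7*sqrt(5)/5)/252 + 25*log(54)/126 + 79*log(5)/18; F(6) = -123*log(3)/14 - 185*sqrt(5)*atan(6*sqrt(5)/5)/252 + 25*log(41)/126 + 79*log(4)/18.
Integral = F(7) - F(6) = -830*log(4)/63 - 185*sqrt(5)*atan(7*sqrt(5)/5)/252 - 25*log(41)/126 + 25*log(54)/126 + 185*sqrt(5)*atan(6*sqrt(5)/5)/252 + 79*log(5)/18 + 123*log(3)/14.

Antiderivative: F(t) = -123*log(t - 3)/14 + 79*log(t - 2)/18 + 25*log(t**2 + 5)/126 - 185*sqrt(5)*atan(sqrt(5)*t/5)/252; value = -830*log(4)/63 - 185*sqrt(5)*atan(7*sqrt(5)/5)/252 - 25*log(41)/126 + 25*log(54)/126 + 185*sqrt(5)*atan(6*sqrt(5)/5)/252 + 79*log(5)/18 + 123*log(3)/14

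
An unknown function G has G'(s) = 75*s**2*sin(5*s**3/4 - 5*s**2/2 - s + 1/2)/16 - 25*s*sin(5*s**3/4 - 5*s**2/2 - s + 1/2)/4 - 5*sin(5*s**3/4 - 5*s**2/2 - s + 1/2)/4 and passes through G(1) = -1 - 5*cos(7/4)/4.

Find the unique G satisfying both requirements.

G(s) = (-5*cos(5*s**3/4 - 5*s**2/2 - s + 1/2) - 4)/4

The substitution u = 5*s**3/4 - 5*s**2/2 - s + 1/2 works: G'(s) is exactly (dG/du)*(du/ds) for that inner function.
A general antiderivative is -5*cos(5*s**3/4 - 5*s**2/2 - s + 1/2)/4 + C.
The condition gives C = -1 - 5*cos(7/4)/4 - (-5*cos(7/4)/4) = -1.
So G(s) = (-5*cos(5*s**3/4 - 5*s**2/2 - s + 1/2) - 4)/4.
Check: d/ds[(-5*cos(5*s**3/4 - 5*s**2/2 - s + 1/2) - 4)/4] = 75*s**2*sin(5*s**3/4 - 5*s**2/2 - s + 1/2)/16 - 25*s*sin(5*s**3/4 - 5*s**2/2 - s + 1/2)/4 - 5*sin(5*s**3/4 - 5*s**2/2 - s + 1/2)/4 = G'(s).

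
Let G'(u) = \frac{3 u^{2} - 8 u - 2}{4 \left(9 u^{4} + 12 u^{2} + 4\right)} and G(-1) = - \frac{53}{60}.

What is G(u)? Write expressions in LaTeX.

G(u) = - \frac{36 u^{2} + 3 u + 20}{12 \left(3 u^{2} + 2\right)}

Recognize the product-rule pattern: G'(u) = v'r + vr' with v = \frac{1}{3 u^{2} + 2}, r = \frac{1}{3} - \frac{u}{4}, so integration by parts undoes it.
A general antiderivative is \frac{\frac{1}{3} - \frac{u}{4}}{3 u^{2} + 2} + C.
The condition gives C = - \frac{53}{60} - (\frac{7}{60}) = -1.
So G(u) = - \frac{36 u^{2} + 3 u + 20}{12 \left(3 u^{2} + 2\right)}.
Check: d/du[- \frac{36 u^{2} + 3 u + 20}{12 \left(3 u^{2} + 2\right)}] = \frac{3 u^{2} - 8 u - 2}{36 u^{4} + 48 u^{2} + 16}, which equals G'(u).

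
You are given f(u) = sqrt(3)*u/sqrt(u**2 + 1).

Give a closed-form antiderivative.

An antiderivative is F(u) = sqrt(3*u**2 + 3).

f matches the chain-rule pattern g'(h)*h' with inner function h(u) = 3*u**2 + 3; substituting w = h(u) collapses the integral.
Check: d/du[sqrt(3*u**2 + 3)] = sqrt(3)*u/sqrt(u**2 + 1) = f(u).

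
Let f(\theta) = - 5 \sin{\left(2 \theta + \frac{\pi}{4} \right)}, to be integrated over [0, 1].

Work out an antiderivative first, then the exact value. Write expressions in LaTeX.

Recover f(\theta) by differentiating a candidate F(\theta); any mismatch rules it out.
F(\theta) = \frac{5 \cos{\left(2 \theta + \frac{\pi}{4} \right)}}{2} is an antiderivative of f.
Check: d/d\theta[\frac{5 \cos{\left(2 \theta + \frac{\pi}{4} \right)}}{2}] = - 5 \sin{\left(2 \theta + \frac{\pi}{4} \right)} = f(\theta).
F(1) = \frac{5 \cos{\left(\frac{\pi}{4} + 2 \right)}}{2}; F(0) = \frac{5 \sqrt{2}}{4}.
Integral = F(1) - F(0) = \frac{5 \cos{\left(\frac{\pi}{4} + 2 \right)}}{2} - \frac{5 \sqrt{2}}{4}.

Antiderivative: F(\theta) = \frac{5 \cos{\left(2 \theta + \frac{\pi}{4} \right)}}{2}; value = \frac{5 \cos{\left(\frac{\pi}{4} + 2 \right)}}{2} - \frac{5 \sqrt{2}}{4}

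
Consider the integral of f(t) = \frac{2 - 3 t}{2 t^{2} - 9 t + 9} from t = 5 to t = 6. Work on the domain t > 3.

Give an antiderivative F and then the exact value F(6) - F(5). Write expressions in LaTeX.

Antiderivative: F(t) = - \frac{7 \log{\left(t - 3 \right)}}{3} + \frac{5 \log{\left(t - \frac{3}{2} \right)}}{6}; value = - \frac{7 \log{\left(3 \right)}}{3} - \frac{5 \log{\left(\frac{7}{2} \right)}}{6} + \frac{5 \log{\left(\frac{9}{2} \right)}}{6} + \frac{7 \log{\left(2 \right)}}{3}

Factor the denominator (\left(t - 3\right) \left(2 t - 3\right)) and decompose: f = \frac{5}{3 \left(2 t - 3\right)} - \frac{7}{3 \left(t - 3\right)}; each piece integrates to a log, atan, or power term.
F(t) = - \frac{7 \log{\left(t - 3 \right)}}{3} + \frac{5 \log{\left(t - \frac{3}{2} \right)}}{6} is an antiderivative of f.
Check: d/dt[- \frac{7 \log{\left(t - 3 \right)}}{3} + \frac{5 \log{\left(t - \frac{3}{2} \right)}}{6}] = \frac{2 - 3 t}{2 t^{2} - 9 t + 9} = f(t).
F(6) = - \frac{7 \log{\left(3 \right)}}{3} + \frac{5 \log{\left(\frac{9}{2} \right)}}{6}; F(5) = - \frac{7 \log{\left(2 \right)}}{3} + \frac{5 \log{\left(\frac{7}{2} \right)}}{6}.
Integral = F(6) - F(5) = - \frac{7 \log{\left(3 \right)}}{3} - \frac{5 \log{\left(\frac{7}{2} \right)}}{6} + \frac{5 \log{\left(\frac{9}{2} \right)}}{6} + \frac{7 \log{\left(2 \right)}}{3}.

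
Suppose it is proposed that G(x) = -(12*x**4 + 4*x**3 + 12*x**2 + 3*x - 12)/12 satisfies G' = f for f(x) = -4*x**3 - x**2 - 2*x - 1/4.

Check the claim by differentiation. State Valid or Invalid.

d/dx[G] = -4*x**3 - x**2 - 2*x - 1/4
This equals f(x) exactly, so the claim holds.

Valid. The derivative of G reproduces f.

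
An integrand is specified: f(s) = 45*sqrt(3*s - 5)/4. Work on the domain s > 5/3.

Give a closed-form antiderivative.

Any candidate F(s) must reproduce f(s) exactly when differentiated.
Check: d/ds[15*s*sqrt(3*s - 5)/2 - 25*sqrt(3*s - 5)/2] = (135*s - 225)/(4*sqrt(3*s - 5)), which equals f(s).

An antiderivative is F(s) = 15*s*sqrt(3*s - 5)/2 - 25*sqrt(3*s - 5)/2.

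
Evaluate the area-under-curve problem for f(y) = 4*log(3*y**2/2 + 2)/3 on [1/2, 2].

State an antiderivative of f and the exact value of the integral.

Differentiate the proposed F(y) back; it has to land on f(y) exactly.
F(y) = 4*y*log(3*y**2/2 + 2)/3 - 8*y/3 + 16*sqrt(3)*atan(sqrt(3)*y/2)/9 is an antiderivative of f.
Check: d/dy[4*y*log(3*y**2/2 + 2)/3 - 8*y/3 + 16*sqrt(3)*atan(sqrt(3)*y/2)/9] = 4*log(3*y**2/2 + 2)/3 = f(y).
F(2) = -16/3 + 16*sqrt(3)*pi/27 + 8*log(8)/3; F(1/2) = -4/3 + 2*log(19/8)/3 + 16*sqrt(3)*atan(sqrt(3)/4)/9.
Integral = F(2) - F(1/2) = -4 - 16*sqrt(3)*atan(sqrt(3)/4)/9 - 2*log(19/8)/3 + 16*sqrt(3)*pi/27 + 8*log(8)/3.

Antiderivative: F(y) = 4*y*log(3*y**2/2 + 2)/3 - 8*y/3 + 16*sqrt(3)*atan(sqrt(3)*y/2)/9; value = -4 - 16*sqrt(3)*atan(sqrt(3)/4)/9 - 2*log(19/8)/3 + 16*sqrt(3)*pi/27 + 8*log(8)/3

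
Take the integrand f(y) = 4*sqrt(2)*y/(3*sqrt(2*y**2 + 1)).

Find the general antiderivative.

f matches the chain-rule pattern g'(h)*h' with inner function h(y) = 4*y**2 + 2; substituting u = h(y) collapses the integral.
Check: d/dy[2*sqrt(2)*sqrt(2*y**2 + 1)/3] = 4*sqrt(2)*y/(3*sqrt(2*y**2 + 1)) = f(y).

F(y) = 2*sqrt(2)*sqrt(2*y**2 + 1)/3 + C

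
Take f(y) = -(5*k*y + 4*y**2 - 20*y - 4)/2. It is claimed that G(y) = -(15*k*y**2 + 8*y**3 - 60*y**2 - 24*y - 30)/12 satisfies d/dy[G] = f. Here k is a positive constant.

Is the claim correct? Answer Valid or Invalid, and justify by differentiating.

Valid - differentiating G returns exactly f.

d/dy[G] = -5*k*y/2 - 2*y**2 + 10*y + 2
This equals f(y) exactly, so the claim holds.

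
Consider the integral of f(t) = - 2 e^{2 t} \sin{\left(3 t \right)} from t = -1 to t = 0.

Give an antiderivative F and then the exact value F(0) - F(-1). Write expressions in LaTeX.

Antiderivative: F(t) = - \frac{4 e^{2 t} \sin{\left(3 t \right)}}{13} + \frac{6 e^{2 t} \cos{\left(3 t \right)}}{13}; value = - \frac{4 \sin{\left(3 \right)}}{13 e^{2}} - \frac{6 \cos{\left(3 \right)}}{13 e^{2}} + \frac{6}{13}

A first test for any F(t): its t-derivative must equal f(t) identically.
F(t) = - \frac{4 e^{2 t} \sin{\left(3 t \right)}}{13} + \frac{6 e^{2 t} \cos{\left(3 t \right)}}{13} is an antiderivative of f.
Check: d/dt[- \frac{4 e^{2 t} \sin{\left(3 t \right)}}{13} + \frac{6 e^{2 t} \cos{\left(3 t \right)}}{13}] = - 2 e^{2 t} \sin{\left(3 t \right)} = f(t).
F(0) = \frac{6}{13}; F(-1) = \frac{6 \cos{\left(3 \right)}}{13 e^{2}} + \frac{4 \sin{\left(3 \right)}}{13 e^{2}}.
Integral = F(0) - F(-1) = - \frac{4 \sin{\left(3 \right)}}{13 e^{2}} - \frac{6 \cos{\left(3 \right)}}{13 e^{2}} + \frac{6}{13}.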